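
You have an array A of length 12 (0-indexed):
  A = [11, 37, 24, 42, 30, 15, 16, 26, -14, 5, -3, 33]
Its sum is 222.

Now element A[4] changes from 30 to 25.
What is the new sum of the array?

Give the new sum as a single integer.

Answer: 217

Derivation:
Old value at index 4: 30
New value at index 4: 25
Delta = 25 - 30 = -5
New sum = old_sum + delta = 222 + (-5) = 217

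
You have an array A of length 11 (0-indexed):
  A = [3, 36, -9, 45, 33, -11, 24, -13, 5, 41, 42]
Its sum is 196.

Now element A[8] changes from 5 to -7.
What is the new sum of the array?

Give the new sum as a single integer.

Answer: 184

Derivation:
Old value at index 8: 5
New value at index 8: -7
Delta = -7 - 5 = -12
New sum = old_sum + delta = 196 + (-12) = 184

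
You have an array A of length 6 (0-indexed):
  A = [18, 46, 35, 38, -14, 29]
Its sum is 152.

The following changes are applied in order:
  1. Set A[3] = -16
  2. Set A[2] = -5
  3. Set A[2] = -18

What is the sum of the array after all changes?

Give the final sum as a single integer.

Initial sum: 152
Change 1: A[3] 38 -> -16, delta = -54, sum = 98
Change 2: A[2] 35 -> -5, delta = -40, sum = 58
Change 3: A[2] -5 -> -18, delta = -13, sum = 45

Answer: 45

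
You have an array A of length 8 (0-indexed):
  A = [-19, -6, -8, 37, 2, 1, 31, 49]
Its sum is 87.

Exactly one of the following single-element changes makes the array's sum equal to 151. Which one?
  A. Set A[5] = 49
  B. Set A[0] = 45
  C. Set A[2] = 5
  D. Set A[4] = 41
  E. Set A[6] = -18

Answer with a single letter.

Answer: B

Derivation:
Option A: A[5] 1->49, delta=48, new_sum=87+(48)=135
Option B: A[0] -19->45, delta=64, new_sum=87+(64)=151 <-- matches target
Option C: A[2] -8->5, delta=13, new_sum=87+(13)=100
Option D: A[4] 2->41, delta=39, new_sum=87+(39)=126
Option E: A[6] 31->-18, delta=-49, new_sum=87+(-49)=38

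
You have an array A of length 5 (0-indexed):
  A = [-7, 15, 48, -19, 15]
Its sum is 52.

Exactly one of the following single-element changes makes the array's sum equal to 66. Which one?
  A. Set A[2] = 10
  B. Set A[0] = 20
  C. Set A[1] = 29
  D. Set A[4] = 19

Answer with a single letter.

Answer: C

Derivation:
Option A: A[2] 48->10, delta=-38, new_sum=52+(-38)=14
Option B: A[0] -7->20, delta=27, new_sum=52+(27)=79
Option C: A[1] 15->29, delta=14, new_sum=52+(14)=66 <-- matches target
Option D: A[4] 15->19, delta=4, new_sum=52+(4)=56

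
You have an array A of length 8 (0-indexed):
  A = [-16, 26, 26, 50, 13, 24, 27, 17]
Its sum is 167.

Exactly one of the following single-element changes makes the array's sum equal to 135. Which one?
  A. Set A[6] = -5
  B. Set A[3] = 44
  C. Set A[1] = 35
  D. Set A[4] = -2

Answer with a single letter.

Option A: A[6] 27->-5, delta=-32, new_sum=167+(-32)=135 <-- matches target
Option B: A[3] 50->44, delta=-6, new_sum=167+(-6)=161
Option C: A[1] 26->35, delta=9, new_sum=167+(9)=176
Option D: A[4] 13->-2, delta=-15, new_sum=167+(-15)=152

Answer: A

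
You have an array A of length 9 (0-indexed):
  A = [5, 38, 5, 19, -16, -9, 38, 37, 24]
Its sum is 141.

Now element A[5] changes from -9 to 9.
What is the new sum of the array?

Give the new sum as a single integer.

Old value at index 5: -9
New value at index 5: 9
Delta = 9 - -9 = 18
New sum = old_sum + delta = 141 + (18) = 159

Answer: 159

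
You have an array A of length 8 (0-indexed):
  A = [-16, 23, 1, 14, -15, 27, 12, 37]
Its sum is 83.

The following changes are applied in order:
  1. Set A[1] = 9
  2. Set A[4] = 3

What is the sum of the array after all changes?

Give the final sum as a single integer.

Answer: 87

Derivation:
Initial sum: 83
Change 1: A[1] 23 -> 9, delta = -14, sum = 69
Change 2: A[4] -15 -> 3, delta = 18, sum = 87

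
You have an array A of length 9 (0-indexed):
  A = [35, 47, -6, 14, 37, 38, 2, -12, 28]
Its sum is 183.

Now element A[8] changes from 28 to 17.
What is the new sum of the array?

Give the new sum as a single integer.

Answer: 172

Derivation:
Old value at index 8: 28
New value at index 8: 17
Delta = 17 - 28 = -11
New sum = old_sum + delta = 183 + (-11) = 172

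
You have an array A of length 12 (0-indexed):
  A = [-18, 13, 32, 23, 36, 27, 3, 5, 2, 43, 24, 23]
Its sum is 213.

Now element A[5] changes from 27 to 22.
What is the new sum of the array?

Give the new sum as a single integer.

Old value at index 5: 27
New value at index 5: 22
Delta = 22 - 27 = -5
New sum = old_sum + delta = 213 + (-5) = 208

Answer: 208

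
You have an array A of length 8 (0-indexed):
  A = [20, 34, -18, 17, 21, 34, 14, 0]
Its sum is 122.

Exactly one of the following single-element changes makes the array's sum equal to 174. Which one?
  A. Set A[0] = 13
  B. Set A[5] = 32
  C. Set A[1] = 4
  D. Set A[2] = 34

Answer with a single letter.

Option A: A[0] 20->13, delta=-7, new_sum=122+(-7)=115
Option B: A[5] 34->32, delta=-2, new_sum=122+(-2)=120
Option C: A[1] 34->4, delta=-30, new_sum=122+(-30)=92
Option D: A[2] -18->34, delta=52, new_sum=122+(52)=174 <-- matches target

Answer: D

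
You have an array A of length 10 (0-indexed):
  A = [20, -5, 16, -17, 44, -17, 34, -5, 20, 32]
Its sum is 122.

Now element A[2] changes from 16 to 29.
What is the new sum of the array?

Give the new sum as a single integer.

Answer: 135

Derivation:
Old value at index 2: 16
New value at index 2: 29
Delta = 29 - 16 = 13
New sum = old_sum + delta = 122 + (13) = 135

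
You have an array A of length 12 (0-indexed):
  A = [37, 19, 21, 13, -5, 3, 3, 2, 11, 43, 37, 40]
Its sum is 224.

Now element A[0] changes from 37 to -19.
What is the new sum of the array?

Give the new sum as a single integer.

Answer: 168

Derivation:
Old value at index 0: 37
New value at index 0: -19
Delta = -19 - 37 = -56
New sum = old_sum + delta = 224 + (-56) = 168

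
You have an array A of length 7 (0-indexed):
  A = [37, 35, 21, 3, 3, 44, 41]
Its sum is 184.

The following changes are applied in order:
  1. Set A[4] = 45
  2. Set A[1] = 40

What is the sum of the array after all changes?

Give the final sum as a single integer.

Initial sum: 184
Change 1: A[4] 3 -> 45, delta = 42, sum = 226
Change 2: A[1] 35 -> 40, delta = 5, sum = 231

Answer: 231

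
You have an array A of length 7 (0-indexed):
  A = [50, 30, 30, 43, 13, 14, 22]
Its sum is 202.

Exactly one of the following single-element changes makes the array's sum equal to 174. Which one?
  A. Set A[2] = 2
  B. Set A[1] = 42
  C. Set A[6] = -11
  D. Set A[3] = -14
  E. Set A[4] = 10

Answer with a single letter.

Option A: A[2] 30->2, delta=-28, new_sum=202+(-28)=174 <-- matches target
Option B: A[1] 30->42, delta=12, new_sum=202+(12)=214
Option C: A[6] 22->-11, delta=-33, new_sum=202+(-33)=169
Option D: A[3] 43->-14, delta=-57, new_sum=202+(-57)=145
Option E: A[4] 13->10, delta=-3, new_sum=202+(-3)=199

Answer: A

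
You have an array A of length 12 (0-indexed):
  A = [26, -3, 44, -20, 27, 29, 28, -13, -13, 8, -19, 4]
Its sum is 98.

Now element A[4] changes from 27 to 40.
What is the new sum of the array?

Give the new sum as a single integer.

Old value at index 4: 27
New value at index 4: 40
Delta = 40 - 27 = 13
New sum = old_sum + delta = 98 + (13) = 111

Answer: 111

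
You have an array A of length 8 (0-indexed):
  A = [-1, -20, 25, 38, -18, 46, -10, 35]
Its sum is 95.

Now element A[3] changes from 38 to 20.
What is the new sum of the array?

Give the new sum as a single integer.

Answer: 77

Derivation:
Old value at index 3: 38
New value at index 3: 20
Delta = 20 - 38 = -18
New sum = old_sum + delta = 95 + (-18) = 77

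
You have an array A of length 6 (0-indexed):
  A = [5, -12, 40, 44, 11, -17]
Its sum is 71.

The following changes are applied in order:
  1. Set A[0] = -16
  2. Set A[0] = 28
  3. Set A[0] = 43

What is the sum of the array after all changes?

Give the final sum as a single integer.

Initial sum: 71
Change 1: A[0] 5 -> -16, delta = -21, sum = 50
Change 2: A[0] -16 -> 28, delta = 44, sum = 94
Change 3: A[0] 28 -> 43, delta = 15, sum = 109

Answer: 109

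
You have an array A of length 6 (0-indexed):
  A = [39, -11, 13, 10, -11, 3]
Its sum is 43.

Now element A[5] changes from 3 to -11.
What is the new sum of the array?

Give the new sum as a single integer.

Answer: 29

Derivation:
Old value at index 5: 3
New value at index 5: -11
Delta = -11 - 3 = -14
New sum = old_sum + delta = 43 + (-14) = 29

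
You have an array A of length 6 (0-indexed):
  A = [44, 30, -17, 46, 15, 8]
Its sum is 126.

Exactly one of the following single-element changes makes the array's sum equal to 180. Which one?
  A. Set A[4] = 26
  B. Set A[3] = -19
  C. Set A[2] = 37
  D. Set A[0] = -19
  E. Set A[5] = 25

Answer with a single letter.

Option A: A[4] 15->26, delta=11, new_sum=126+(11)=137
Option B: A[3] 46->-19, delta=-65, new_sum=126+(-65)=61
Option C: A[2] -17->37, delta=54, new_sum=126+(54)=180 <-- matches target
Option D: A[0] 44->-19, delta=-63, new_sum=126+(-63)=63
Option E: A[5] 8->25, delta=17, new_sum=126+(17)=143

Answer: C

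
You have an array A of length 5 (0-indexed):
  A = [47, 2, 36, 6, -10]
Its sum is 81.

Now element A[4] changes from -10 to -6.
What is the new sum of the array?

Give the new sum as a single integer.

Old value at index 4: -10
New value at index 4: -6
Delta = -6 - -10 = 4
New sum = old_sum + delta = 81 + (4) = 85

Answer: 85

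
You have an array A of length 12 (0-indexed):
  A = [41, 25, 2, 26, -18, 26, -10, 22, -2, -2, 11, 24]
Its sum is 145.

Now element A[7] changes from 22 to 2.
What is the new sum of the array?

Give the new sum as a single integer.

Old value at index 7: 22
New value at index 7: 2
Delta = 2 - 22 = -20
New sum = old_sum + delta = 145 + (-20) = 125

Answer: 125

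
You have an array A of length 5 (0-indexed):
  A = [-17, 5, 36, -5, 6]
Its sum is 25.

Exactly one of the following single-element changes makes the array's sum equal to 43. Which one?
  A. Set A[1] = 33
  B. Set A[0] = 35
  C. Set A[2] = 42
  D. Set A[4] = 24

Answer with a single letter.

Answer: D

Derivation:
Option A: A[1] 5->33, delta=28, new_sum=25+(28)=53
Option B: A[0] -17->35, delta=52, new_sum=25+(52)=77
Option C: A[2] 36->42, delta=6, new_sum=25+(6)=31
Option D: A[4] 6->24, delta=18, new_sum=25+(18)=43 <-- matches target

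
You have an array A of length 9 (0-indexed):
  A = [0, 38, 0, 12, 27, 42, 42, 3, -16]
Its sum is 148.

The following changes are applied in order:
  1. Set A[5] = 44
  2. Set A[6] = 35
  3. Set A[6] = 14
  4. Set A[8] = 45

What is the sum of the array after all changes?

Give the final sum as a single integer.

Initial sum: 148
Change 1: A[5] 42 -> 44, delta = 2, sum = 150
Change 2: A[6] 42 -> 35, delta = -7, sum = 143
Change 3: A[6] 35 -> 14, delta = -21, sum = 122
Change 4: A[8] -16 -> 45, delta = 61, sum = 183

Answer: 183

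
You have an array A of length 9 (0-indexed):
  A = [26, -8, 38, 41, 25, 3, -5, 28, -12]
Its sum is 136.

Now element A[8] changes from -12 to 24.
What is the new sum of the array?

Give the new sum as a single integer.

Old value at index 8: -12
New value at index 8: 24
Delta = 24 - -12 = 36
New sum = old_sum + delta = 136 + (36) = 172

Answer: 172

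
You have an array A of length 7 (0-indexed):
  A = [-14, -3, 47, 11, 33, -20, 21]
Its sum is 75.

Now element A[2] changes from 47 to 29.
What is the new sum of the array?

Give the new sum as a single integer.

Answer: 57

Derivation:
Old value at index 2: 47
New value at index 2: 29
Delta = 29 - 47 = -18
New sum = old_sum + delta = 75 + (-18) = 57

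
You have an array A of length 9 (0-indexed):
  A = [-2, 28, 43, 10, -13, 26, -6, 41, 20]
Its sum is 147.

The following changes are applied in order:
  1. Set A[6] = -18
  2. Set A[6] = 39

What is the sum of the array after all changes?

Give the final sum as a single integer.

Initial sum: 147
Change 1: A[6] -6 -> -18, delta = -12, sum = 135
Change 2: A[6] -18 -> 39, delta = 57, sum = 192

Answer: 192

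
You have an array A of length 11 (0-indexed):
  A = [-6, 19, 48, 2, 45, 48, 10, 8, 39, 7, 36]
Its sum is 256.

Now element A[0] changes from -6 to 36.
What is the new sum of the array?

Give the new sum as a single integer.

Old value at index 0: -6
New value at index 0: 36
Delta = 36 - -6 = 42
New sum = old_sum + delta = 256 + (42) = 298

Answer: 298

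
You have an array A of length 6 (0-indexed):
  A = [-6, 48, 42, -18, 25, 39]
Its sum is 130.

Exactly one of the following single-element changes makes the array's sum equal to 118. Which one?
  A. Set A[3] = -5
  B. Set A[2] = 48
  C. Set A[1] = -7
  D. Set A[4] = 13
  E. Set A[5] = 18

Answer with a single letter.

Answer: D

Derivation:
Option A: A[3] -18->-5, delta=13, new_sum=130+(13)=143
Option B: A[2] 42->48, delta=6, new_sum=130+(6)=136
Option C: A[1] 48->-7, delta=-55, new_sum=130+(-55)=75
Option D: A[4] 25->13, delta=-12, new_sum=130+(-12)=118 <-- matches target
Option E: A[5] 39->18, delta=-21, new_sum=130+(-21)=109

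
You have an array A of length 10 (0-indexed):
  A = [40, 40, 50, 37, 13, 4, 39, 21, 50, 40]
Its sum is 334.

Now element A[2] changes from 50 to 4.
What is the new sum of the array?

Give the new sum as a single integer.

Answer: 288

Derivation:
Old value at index 2: 50
New value at index 2: 4
Delta = 4 - 50 = -46
New sum = old_sum + delta = 334 + (-46) = 288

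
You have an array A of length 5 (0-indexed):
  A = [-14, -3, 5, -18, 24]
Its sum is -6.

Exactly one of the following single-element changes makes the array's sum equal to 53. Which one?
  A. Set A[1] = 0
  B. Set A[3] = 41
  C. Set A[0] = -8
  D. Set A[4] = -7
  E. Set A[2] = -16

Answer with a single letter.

Option A: A[1] -3->0, delta=3, new_sum=-6+(3)=-3
Option B: A[3] -18->41, delta=59, new_sum=-6+(59)=53 <-- matches target
Option C: A[0] -14->-8, delta=6, new_sum=-6+(6)=0
Option D: A[4] 24->-7, delta=-31, new_sum=-6+(-31)=-37
Option E: A[2] 5->-16, delta=-21, new_sum=-6+(-21)=-27

Answer: B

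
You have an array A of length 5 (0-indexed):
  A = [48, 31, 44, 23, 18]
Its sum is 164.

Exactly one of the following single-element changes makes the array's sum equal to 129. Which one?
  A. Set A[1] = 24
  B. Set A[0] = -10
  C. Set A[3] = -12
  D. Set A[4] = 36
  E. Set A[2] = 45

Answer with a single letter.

Option A: A[1] 31->24, delta=-7, new_sum=164+(-7)=157
Option B: A[0] 48->-10, delta=-58, new_sum=164+(-58)=106
Option C: A[3] 23->-12, delta=-35, new_sum=164+(-35)=129 <-- matches target
Option D: A[4] 18->36, delta=18, new_sum=164+(18)=182
Option E: A[2] 44->45, delta=1, new_sum=164+(1)=165

Answer: C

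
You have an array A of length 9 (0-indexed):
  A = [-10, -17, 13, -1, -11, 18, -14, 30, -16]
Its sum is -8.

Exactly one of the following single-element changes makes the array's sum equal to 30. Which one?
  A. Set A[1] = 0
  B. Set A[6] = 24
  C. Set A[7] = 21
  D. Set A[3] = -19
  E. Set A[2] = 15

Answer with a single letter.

Answer: B

Derivation:
Option A: A[1] -17->0, delta=17, new_sum=-8+(17)=9
Option B: A[6] -14->24, delta=38, new_sum=-8+(38)=30 <-- matches target
Option C: A[7] 30->21, delta=-9, new_sum=-8+(-9)=-17
Option D: A[3] -1->-19, delta=-18, new_sum=-8+(-18)=-26
Option E: A[2] 13->15, delta=2, new_sum=-8+(2)=-6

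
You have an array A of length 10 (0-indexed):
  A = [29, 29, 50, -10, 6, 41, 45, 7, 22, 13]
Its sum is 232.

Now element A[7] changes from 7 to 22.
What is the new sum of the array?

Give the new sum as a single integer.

Answer: 247

Derivation:
Old value at index 7: 7
New value at index 7: 22
Delta = 22 - 7 = 15
New sum = old_sum + delta = 232 + (15) = 247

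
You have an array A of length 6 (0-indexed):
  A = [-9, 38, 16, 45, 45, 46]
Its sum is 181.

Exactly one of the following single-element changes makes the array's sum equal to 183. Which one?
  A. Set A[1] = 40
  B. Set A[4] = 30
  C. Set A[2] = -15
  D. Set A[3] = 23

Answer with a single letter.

Option A: A[1] 38->40, delta=2, new_sum=181+(2)=183 <-- matches target
Option B: A[4] 45->30, delta=-15, new_sum=181+(-15)=166
Option C: A[2] 16->-15, delta=-31, new_sum=181+(-31)=150
Option D: A[3] 45->23, delta=-22, new_sum=181+(-22)=159

Answer: A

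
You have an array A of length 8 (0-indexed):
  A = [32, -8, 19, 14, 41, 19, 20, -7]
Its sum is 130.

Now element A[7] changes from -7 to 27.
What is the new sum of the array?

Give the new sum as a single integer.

Old value at index 7: -7
New value at index 7: 27
Delta = 27 - -7 = 34
New sum = old_sum + delta = 130 + (34) = 164

Answer: 164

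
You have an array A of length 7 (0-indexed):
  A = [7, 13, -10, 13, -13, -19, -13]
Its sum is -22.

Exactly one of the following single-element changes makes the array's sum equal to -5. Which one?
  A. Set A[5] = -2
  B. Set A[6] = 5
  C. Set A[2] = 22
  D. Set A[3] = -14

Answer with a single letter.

Answer: A

Derivation:
Option A: A[5] -19->-2, delta=17, new_sum=-22+(17)=-5 <-- matches target
Option B: A[6] -13->5, delta=18, new_sum=-22+(18)=-4
Option C: A[2] -10->22, delta=32, new_sum=-22+(32)=10
Option D: A[3] 13->-14, delta=-27, new_sum=-22+(-27)=-49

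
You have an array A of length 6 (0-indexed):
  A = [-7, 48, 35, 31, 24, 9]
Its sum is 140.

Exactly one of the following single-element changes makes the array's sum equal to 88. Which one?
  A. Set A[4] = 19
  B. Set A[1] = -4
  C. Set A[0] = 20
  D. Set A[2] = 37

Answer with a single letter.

Answer: B

Derivation:
Option A: A[4] 24->19, delta=-5, new_sum=140+(-5)=135
Option B: A[1] 48->-4, delta=-52, new_sum=140+(-52)=88 <-- matches target
Option C: A[0] -7->20, delta=27, new_sum=140+(27)=167
Option D: A[2] 35->37, delta=2, new_sum=140+(2)=142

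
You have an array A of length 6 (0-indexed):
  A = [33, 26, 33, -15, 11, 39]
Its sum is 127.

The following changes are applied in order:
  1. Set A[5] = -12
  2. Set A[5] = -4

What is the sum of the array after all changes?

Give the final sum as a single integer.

Answer: 84

Derivation:
Initial sum: 127
Change 1: A[5] 39 -> -12, delta = -51, sum = 76
Change 2: A[5] -12 -> -4, delta = 8, sum = 84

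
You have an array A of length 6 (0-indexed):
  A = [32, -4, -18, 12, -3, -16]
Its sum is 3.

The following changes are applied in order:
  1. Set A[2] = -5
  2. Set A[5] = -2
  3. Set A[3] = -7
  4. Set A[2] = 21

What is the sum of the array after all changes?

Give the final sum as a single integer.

Answer: 37

Derivation:
Initial sum: 3
Change 1: A[2] -18 -> -5, delta = 13, sum = 16
Change 2: A[5] -16 -> -2, delta = 14, sum = 30
Change 3: A[3] 12 -> -7, delta = -19, sum = 11
Change 4: A[2] -5 -> 21, delta = 26, sum = 37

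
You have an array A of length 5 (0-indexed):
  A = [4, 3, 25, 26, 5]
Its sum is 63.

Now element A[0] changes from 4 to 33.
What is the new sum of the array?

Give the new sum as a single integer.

Answer: 92

Derivation:
Old value at index 0: 4
New value at index 0: 33
Delta = 33 - 4 = 29
New sum = old_sum + delta = 63 + (29) = 92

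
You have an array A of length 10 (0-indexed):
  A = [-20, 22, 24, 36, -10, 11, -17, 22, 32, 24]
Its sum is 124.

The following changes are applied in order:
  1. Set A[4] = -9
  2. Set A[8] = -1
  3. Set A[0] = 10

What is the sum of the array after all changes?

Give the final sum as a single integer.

Answer: 122

Derivation:
Initial sum: 124
Change 1: A[4] -10 -> -9, delta = 1, sum = 125
Change 2: A[8] 32 -> -1, delta = -33, sum = 92
Change 3: A[0] -20 -> 10, delta = 30, sum = 122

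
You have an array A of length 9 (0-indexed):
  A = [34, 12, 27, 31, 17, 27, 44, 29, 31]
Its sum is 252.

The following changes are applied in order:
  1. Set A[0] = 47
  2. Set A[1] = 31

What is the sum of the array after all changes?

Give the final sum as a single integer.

Answer: 284

Derivation:
Initial sum: 252
Change 1: A[0] 34 -> 47, delta = 13, sum = 265
Change 2: A[1] 12 -> 31, delta = 19, sum = 284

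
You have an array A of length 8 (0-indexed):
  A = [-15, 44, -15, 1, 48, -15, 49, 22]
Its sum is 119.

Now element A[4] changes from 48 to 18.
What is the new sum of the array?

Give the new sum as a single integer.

Answer: 89

Derivation:
Old value at index 4: 48
New value at index 4: 18
Delta = 18 - 48 = -30
New sum = old_sum + delta = 119 + (-30) = 89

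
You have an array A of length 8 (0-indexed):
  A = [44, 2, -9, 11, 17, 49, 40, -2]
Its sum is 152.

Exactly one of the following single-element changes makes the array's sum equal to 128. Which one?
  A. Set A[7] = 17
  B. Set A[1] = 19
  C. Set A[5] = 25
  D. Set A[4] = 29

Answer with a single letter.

Option A: A[7] -2->17, delta=19, new_sum=152+(19)=171
Option B: A[1] 2->19, delta=17, new_sum=152+(17)=169
Option C: A[5] 49->25, delta=-24, new_sum=152+(-24)=128 <-- matches target
Option D: A[4] 17->29, delta=12, new_sum=152+(12)=164

Answer: C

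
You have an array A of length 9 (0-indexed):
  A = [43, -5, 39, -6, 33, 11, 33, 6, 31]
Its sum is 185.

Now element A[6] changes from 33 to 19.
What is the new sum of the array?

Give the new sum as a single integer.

Old value at index 6: 33
New value at index 6: 19
Delta = 19 - 33 = -14
New sum = old_sum + delta = 185 + (-14) = 171

Answer: 171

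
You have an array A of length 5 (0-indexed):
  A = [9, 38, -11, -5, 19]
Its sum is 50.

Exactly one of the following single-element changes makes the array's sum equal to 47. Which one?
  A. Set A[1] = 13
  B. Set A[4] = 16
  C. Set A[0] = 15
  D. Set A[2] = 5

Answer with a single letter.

Answer: B

Derivation:
Option A: A[1] 38->13, delta=-25, new_sum=50+(-25)=25
Option B: A[4] 19->16, delta=-3, new_sum=50+(-3)=47 <-- matches target
Option C: A[0] 9->15, delta=6, new_sum=50+(6)=56
Option D: A[2] -11->5, delta=16, new_sum=50+(16)=66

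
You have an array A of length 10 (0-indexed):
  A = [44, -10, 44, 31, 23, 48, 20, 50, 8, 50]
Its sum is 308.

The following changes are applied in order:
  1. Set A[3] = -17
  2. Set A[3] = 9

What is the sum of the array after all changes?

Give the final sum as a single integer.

Initial sum: 308
Change 1: A[3] 31 -> -17, delta = -48, sum = 260
Change 2: A[3] -17 -> 9, delta = 26, sum = 286

Answer: 286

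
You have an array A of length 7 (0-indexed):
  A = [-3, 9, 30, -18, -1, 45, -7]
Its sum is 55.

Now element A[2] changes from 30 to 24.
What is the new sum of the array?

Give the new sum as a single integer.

Answer: 49

Derivation:
Old value at index 2: 30
New value at index 2: 24
Delta = 24 - 30 = -6
New sum = old_sum + delta = 55 + (-6) = 49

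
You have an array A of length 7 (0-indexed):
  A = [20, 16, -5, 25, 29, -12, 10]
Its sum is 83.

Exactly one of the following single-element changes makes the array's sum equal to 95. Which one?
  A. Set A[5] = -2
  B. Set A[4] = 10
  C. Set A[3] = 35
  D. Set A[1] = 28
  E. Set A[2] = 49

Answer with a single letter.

Answer: D

Derivation:
Option A: A[5] -12->-2, delta=10, new_sum=83+(10)=93
Option B: A[4] 29->10, delta=-19, new_sum=83+(-19)=64
Option C: A[3] 25->35, delta=10, new_sum=83+(10)=93
Option D: A[1] 16->28, delta=12, new_sum=83+(12)=95 <-- matches target
Option E: A[2] -5->49, delta=54, new_sum=83+(54)=137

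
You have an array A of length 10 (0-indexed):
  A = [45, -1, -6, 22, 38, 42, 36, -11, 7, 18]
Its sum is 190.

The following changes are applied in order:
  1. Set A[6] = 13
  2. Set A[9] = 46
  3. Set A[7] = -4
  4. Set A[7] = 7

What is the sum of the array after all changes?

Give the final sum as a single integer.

Answer: 213

Derivation:
Initial sum: 190
Change 1: A[6] 36 -> 13, delta = -23, sum = 167
Change 2: A[9] 18 -> 46, delta = 28, sum = 195
Change 3: A[7] -11 -> -4, delta = 7, sum = 202
Change 4: A[7] -4 -> 7, delta = 11, sum = 213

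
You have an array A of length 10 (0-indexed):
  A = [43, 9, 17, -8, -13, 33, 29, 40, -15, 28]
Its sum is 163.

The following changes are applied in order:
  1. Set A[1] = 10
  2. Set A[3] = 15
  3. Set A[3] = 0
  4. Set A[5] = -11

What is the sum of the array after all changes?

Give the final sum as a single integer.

Answer: 128

Derivation:
Initial sum: 163
Change 1: A[1] 9 -> 10, delta = 1, sum = 164
Change 2: A[3] -8 -> 15, delta = 23, sum = 187
Change 3: A[3] 15 -> 0, delta = -15, sum = 172
Change 4: A[5] 33 -> -11, delta = -44, sum = 128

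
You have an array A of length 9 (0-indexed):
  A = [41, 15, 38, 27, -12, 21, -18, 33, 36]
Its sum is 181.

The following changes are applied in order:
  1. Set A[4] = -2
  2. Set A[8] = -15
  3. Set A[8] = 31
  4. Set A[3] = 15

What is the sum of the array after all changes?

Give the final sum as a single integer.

Answer: 174

Derivation:
Initial sum: 181
Change 1: A[4] -12 -> -2, delta = 10, sum = 191
Change 2: A[8] 36 -> -15, delta = -51, sum = 140
Change 3: A[8] -15 -> 31, delta = 46, sum = 186
Change 4: A[3] 27 -> 15, delta = -12, sum = 174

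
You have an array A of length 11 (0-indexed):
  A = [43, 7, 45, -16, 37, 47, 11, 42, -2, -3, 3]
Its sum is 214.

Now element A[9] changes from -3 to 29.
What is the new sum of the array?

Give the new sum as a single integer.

Answer: 246

Derivation:
Old value at index 9: -3
New value at index 9: 29
Delta = 29 - -3 = 32
New sum = old_sum + delta = 214 + (32) = 246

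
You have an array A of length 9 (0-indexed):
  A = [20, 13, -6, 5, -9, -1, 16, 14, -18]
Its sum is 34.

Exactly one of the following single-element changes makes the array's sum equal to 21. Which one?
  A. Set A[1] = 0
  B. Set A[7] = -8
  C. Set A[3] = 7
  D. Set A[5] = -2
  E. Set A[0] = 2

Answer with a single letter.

Answer: A

Derivation:
Option A: A[1] 13->0, delta=-13, new_sum=34+(-13)=21 <-- matches target
Option B: A[7] 14->-8, delta=-22, new_sum=34+(-22)=12
Option C: A[3] 5->7, delta=2, new_sum=34+(2)=36
Option D: A[5] -1->-2, delta=-1, new_sum=34+(-1)=33
Option E: A[0] 20->2, delta=-18, new_sum=34+(-18)=16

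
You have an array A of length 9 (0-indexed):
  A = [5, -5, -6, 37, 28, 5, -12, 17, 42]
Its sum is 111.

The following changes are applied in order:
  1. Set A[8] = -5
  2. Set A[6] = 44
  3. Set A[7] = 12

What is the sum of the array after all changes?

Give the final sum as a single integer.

Initial sum: 111
Change 1: A[8] 42 -> -5, delta = -47, sum = 64
Change 2: A[6] -12 -> 44, delta = 56, sum = 120
Change 3: A[7] 17 -> 12, delta = -5, sum = 115

Answer: 115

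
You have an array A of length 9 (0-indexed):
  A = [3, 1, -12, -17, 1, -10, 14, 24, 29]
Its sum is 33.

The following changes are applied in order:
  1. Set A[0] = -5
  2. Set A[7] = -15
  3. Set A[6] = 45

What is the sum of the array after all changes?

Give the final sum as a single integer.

Answer: 17

Derivation:
Initial sum: 33
Change 1: A[0] 3 -> -5, delta = -8, sum = 25
Change 2: A[7] 24 -> -15, delta = -39, sum = -14
Change 3: A[6] 14 -> 45, delta = 31, sum = 17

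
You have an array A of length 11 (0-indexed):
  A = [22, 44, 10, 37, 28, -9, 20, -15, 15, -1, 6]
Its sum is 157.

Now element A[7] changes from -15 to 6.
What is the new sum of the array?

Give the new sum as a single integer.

Answer: 178

Derivation:
Old value at index 7: -15
New value at index 7: 6
Delta = 6 - -15 = 21
New sum = old_sum + delta = 157 + (21) = 178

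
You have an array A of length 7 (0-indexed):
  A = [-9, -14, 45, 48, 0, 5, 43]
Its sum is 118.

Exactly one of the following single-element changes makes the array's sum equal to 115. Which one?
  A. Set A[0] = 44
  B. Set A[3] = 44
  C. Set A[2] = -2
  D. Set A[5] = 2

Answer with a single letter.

Option A: A[0] -9->44, delta=53, new_sum=118+(53)=171
Option B: A[3] 48->44, delta=-4, new_sum=118+(-4)=114
Option C: A[2] 45->-2, delta=-47, new_sum=118+(-47)=71
Option D: A[5] 5->2, delta=-3, new_sum=118+(-3)=115 <-- matches target

Answer: D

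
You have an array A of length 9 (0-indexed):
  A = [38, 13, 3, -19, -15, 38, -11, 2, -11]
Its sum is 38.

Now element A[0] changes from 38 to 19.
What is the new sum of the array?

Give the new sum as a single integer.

Answer: 19

Derivation:
Old value at index 0: 38
New value at index 0: 19
Delta = 19 - 38 = -19
New sum = old_sum + delta = 38 + (-19) = 19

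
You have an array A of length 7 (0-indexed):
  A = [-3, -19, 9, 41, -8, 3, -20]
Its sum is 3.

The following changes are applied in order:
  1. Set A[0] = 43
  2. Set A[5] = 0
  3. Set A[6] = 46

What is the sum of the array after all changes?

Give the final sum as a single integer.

Answer: 112

Derivation:
Initial sum: 3
Change 1: A[0] -3 -> 43, delta = 46, sum = 49
Change 2: A[5] 3 -> 0, delta = -3, sum = 46
Change 3: A[6] -20 -> 46, delta = 66, sum = 112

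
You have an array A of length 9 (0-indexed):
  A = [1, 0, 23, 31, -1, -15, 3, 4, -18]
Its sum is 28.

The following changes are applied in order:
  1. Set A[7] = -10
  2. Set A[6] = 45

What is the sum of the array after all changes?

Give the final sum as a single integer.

Initial sum: 28
Change 1: A[7] 4 -> -10, delta = -14, sum = 14
Change 2: A[6] 3 -> 45, delta = 42, sum = 56

Answer: 56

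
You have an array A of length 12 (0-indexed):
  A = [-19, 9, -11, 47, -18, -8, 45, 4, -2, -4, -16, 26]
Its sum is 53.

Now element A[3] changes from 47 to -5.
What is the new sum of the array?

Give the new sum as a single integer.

Old value at index 3: 47
New value at index 3: -5
Delta = -5 - 47 = -52
New sum = old_sum + delta = 53 + (-52) = 1

Answer: 1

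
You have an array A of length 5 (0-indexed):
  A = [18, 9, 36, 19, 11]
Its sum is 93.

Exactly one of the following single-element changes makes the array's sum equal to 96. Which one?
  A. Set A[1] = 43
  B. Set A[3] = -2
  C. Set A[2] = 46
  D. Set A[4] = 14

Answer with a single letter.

Option A: A[1] 9->43, delta=34, new_sum=93+(34)=127
Option B: A[3] 19->-2, delta=-21, new_sum=93+(-21)=72
Option C: A[2] 36->46, delta=10, new_sum=93+(10)=103
Option D: A[4] 11->14, delta=3, new_sum=93+(3)=96 <-- matches target

Answer: D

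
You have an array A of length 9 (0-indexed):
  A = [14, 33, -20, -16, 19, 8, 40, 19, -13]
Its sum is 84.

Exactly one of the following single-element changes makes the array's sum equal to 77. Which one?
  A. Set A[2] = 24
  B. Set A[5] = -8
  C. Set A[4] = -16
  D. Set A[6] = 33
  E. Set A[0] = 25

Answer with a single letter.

Answer: D

Derivation:
Option A: A[2] -20->24, delta=44, new_sum=84+(44)=128
Option B: A[5] 8->-8, delta=-16, new_sum=84+(-16)=68
Option C: A[4] 19->-16, delta=-35, new_sum=84+(-35)=49
Option D: A[6] 40->33, delta=-7, new_sum=84+(-7)=77 <-- matches target
Option E: A[0] 14->25, delta=11, new_sum=84+(11)=95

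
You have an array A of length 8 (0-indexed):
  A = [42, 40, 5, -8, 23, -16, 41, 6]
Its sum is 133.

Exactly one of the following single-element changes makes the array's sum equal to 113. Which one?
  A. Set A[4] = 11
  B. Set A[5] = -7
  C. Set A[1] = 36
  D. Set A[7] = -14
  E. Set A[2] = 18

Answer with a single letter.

Answer: D

Derivation:
Option A: A[4] 23->11, delta=-12, new_sum=133+(-12)=121
Option B: A[5] -16->-7, delta=9, new_sum=133+(9)=142
Option C: A[1] 40->36, delta=-4, new_sum=133+(-4)=129
Option D: A[7] 6->-14, delta=-20, new_sum=133+(-20)=113 <-- matches target
Option E: A[2] 5->18, delta=13, new_sum=133+(13)=146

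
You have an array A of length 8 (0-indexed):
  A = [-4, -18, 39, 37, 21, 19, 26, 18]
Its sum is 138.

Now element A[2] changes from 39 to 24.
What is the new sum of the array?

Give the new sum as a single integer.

Answer: 123

Derivation:
Old value at index 2: 39
New value at index 2: 24
Delta = 24 - 39 = -15
New sum = old_sum + delta = 138 + (-15) = 123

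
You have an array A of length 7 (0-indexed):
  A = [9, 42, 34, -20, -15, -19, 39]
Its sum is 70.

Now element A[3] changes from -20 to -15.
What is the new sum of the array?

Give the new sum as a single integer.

Old value at index 3: -20
New value at index 3: -15
Delta = -15 - -20 = 5
New sum = old_sum + delta = 70 + (5) = 75

Answer: 75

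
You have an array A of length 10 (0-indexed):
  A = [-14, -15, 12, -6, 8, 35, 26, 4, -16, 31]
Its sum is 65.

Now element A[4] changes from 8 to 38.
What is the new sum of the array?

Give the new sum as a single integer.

Answer: 95

Derivation:
Old value at index 4: 8
New value at index 4: 38
Delta = 38 - 8 = 30
New sum = old_sum + delta = 65 + (30) = 95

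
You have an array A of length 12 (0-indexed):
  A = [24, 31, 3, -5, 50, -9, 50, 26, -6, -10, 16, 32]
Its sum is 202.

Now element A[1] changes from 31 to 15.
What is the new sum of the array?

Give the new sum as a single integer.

Answer: 186

Derivation:
Old value at index 1: 31
New value at index 1: 15
Delta = 15 - 31 = -16
New sum = old_sum + delta = 202 + (-16) = 186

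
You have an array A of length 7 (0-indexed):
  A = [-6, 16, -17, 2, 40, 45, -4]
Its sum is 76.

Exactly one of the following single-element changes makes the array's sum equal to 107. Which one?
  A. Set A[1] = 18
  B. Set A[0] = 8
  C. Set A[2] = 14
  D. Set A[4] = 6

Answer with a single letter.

Option A: A[1] 16->18, delta=2, new_sum=76+(2)=78
Option B: A[0] -6->8, delta=14, new_sum=76+(14)=90
Option C: A[2] -17->14, delta=31, new_sum=76+(31)=107 <-- matches target
Option D: A[4] 40->6, delta=-34, new_sum=76+(-34)=42

Answer: C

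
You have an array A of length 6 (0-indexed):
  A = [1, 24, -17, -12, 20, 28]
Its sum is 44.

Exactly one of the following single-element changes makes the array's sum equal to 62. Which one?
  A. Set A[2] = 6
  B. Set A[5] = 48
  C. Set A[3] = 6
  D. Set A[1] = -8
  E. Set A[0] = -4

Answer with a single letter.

Answer: C

Derivation:
Option A: A[2] -17->6, delta=23, new_sum=44+(23)=67
Option B: A[5] 28->48, delta=20, new_sum=44+(20)=64
Option C: A[3] -12->6, delta=18, new_sum=44+(18)=62 <-- matches target
Option D: A[1] 24->-8, delta=-32, new_sum=44+(-32)=12
Option E: A[0] 1->-4, delta=-5, new_sum=44+(-5)=39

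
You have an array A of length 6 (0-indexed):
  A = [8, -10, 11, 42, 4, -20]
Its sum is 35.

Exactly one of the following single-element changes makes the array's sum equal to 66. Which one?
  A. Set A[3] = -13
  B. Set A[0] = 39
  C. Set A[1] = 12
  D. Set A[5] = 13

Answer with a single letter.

Option A: A[3] 42->-13, delta=-55, new_sum=35+(-55)=-20
Option B: A[0] 8->39, delta=31, new_sum=35+(31)=66 <-- matches target
Option C: A[1] -10->12, delta=22, new_sum=35+(22)=57
Option D: A[5] -20->13, delta=33, new_sum=35+(33)=68

Answer: B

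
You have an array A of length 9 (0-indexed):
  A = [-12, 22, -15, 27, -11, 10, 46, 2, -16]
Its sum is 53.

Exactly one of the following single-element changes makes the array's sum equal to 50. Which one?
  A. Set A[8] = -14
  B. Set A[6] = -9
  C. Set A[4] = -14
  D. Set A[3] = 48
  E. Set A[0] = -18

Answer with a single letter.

Option A: A[8] -16->-14, delta=2, new_sum=53+(2)=55
Option B: A[6] 46->-9, delta=-55, new_sum=53+(-55)=-2
Option C: A[4] -11->-14, delta=-3, new_sum=53+(-3)=50 <-- matches target
Option D: A[3] 27->48, delta=21, new_sum=53+(21)=74
Option E: A[0] -12->-18, delta=-6, new_sum=53+(-6)=47

Answer: C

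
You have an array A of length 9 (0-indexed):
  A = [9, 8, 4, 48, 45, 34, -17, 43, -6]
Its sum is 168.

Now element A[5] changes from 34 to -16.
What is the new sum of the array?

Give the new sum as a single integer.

Old value at index 5: 34
New value at index 5: -16
Delta = -16 - 34 = -50
New sum = old_sum + delta = 168 + (-50) = 118

Answer: 118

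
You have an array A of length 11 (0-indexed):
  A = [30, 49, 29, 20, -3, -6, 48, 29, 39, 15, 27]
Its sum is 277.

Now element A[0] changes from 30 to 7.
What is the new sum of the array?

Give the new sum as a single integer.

Answer: 254

Derivation:
Old value at index 0: 30
New value at index 0: 7
Delta = 7 - 30 = -23
New sum = old_sum + delta = 277 + (-23) = 254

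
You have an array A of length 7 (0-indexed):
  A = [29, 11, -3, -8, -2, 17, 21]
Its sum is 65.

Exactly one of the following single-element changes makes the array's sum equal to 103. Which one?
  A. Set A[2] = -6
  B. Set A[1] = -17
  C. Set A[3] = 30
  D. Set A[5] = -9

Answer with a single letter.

Answer: C

Derivation:
Option A: A[2] -3->-6, delta=-3, new_sum=65+(-3)=62
Option B: A[1] 11->-17, delta=-28, new_sum=65+(-28)=37
Option C: A[3] -8->30, delta=38, new_sum=65+(38)=103 <-- matches target
Option D: A[5] 17->-9, delta=-26, new_sum=65+(-26)=39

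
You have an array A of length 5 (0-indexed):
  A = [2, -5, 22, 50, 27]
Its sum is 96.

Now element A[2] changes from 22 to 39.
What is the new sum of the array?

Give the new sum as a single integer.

Old value at index 2: 22
New value at index 2: 39
Delta = 39 - 22 = 17
New sum = old_sum + delta = 96 + (17) = 113

Answer: 113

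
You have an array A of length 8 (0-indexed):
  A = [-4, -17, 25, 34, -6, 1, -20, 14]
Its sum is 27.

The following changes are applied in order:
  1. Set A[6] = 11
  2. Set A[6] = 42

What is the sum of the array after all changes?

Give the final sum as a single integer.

Initial sum: 27
Change 1: A[6] -20 -> 11, delta = 31, sum = 58
Change 2: A[6] 11 -> 42, delta = 31, sum = 89

Answer: 89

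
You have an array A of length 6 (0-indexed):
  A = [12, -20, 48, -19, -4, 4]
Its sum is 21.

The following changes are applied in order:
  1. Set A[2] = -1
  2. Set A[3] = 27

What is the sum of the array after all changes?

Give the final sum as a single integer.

Answer: 18

Derivation:
Initial sum: 21
Change 1: A[2] 48 -> -1, delta = -49, sum = -28
Change 2: A[3] -19 -> 27, delta = 46, sum = 18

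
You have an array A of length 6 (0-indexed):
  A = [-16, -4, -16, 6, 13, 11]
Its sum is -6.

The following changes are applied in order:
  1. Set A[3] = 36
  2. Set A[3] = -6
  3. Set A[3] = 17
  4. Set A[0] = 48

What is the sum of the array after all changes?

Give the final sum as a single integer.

Answer: 69

Derivation:
Initial sum: -6
Change 1: A[3] 6 -> 36, delta = 30, sum = 24
Change 2: A[3] 36 -> -6, delta = -42, sum = -18
Change 3: A[3] -6 -> 17, delta = 23, sum = 5
Change 4: A[0] -16 -> 48, delta = 64, sum = 69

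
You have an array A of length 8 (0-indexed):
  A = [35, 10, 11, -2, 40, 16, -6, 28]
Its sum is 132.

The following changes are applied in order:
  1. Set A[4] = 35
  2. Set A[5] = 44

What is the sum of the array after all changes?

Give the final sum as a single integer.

Answer: 155

Derivation:
Initial sum: 132
Change 1: A[4] 40 -> 35, delta = -5, sum = 127
Change 2: A[5] 16 -> 44, delta = 28, sum = 155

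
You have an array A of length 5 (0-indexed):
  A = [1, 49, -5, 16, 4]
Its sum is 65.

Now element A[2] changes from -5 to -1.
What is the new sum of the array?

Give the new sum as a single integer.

Answer: 69

Derivation:
Old value at index 2: -5
New value at index 2: -1
Delta = -1 - -5 = 4
New sum = old_sum + delta = 65 + (4) = 69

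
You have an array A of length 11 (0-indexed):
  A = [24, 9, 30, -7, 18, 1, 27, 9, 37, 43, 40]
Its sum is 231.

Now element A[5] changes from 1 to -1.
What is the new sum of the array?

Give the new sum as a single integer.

Answer: 229

Derivation:
Old value at index 5: 1
New value at index 5: -1
Delta = -1 - 1 = -2
New sum = old_sum + delta = 231 + (-2) = 229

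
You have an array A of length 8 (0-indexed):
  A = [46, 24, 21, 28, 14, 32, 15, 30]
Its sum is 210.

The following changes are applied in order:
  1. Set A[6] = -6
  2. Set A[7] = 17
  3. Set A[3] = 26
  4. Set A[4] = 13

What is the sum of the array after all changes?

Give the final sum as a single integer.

Answer: 173

Derivation:
Initial sum: 210
Change 1: A[6] 15 -> -6, delta = -21, sum = 189
Change 2: A[7] 30 -> 17, delta = -13, sum = 176
Change 3: A[3] 28 -> 26, delta = -2, sum = 174
Change 4: A[4] 14 -> 13, delta = -1, sum = 173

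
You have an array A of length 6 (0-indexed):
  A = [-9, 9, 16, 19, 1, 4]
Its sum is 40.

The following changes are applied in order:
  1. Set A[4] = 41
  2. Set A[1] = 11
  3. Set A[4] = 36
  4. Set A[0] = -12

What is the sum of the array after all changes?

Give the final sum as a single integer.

Initial sum: 40
Change 1: A[4] 1 -> 41, delta = 40, sum = 80
Change 2: A[1] 9 -> 11, delta = 2, sum = 82
Change 3: A[4] 41 -> 36, delta = -5, sum = 77
Change 4: A[0] -9 -> -12, delta = -3, sum = 74

Answer: 74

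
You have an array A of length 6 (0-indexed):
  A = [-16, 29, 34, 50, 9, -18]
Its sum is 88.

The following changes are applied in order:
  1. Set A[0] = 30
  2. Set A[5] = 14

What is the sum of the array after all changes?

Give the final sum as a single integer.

Initial sum: 88
Change 1: A[0] -16 -> 30, delta = 46, sum = 134
Change 2: A[5] -18 -> 14, delta = 32, sum = 166

Answer: 166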